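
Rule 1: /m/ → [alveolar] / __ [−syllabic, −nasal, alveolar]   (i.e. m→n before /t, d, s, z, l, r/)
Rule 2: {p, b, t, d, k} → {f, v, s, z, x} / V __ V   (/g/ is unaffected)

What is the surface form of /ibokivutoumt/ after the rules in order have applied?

ivoxivusount

Rule 1 (nasal place assimilation): /m/ precedes the alveolar consonant /t/, so it assimilates in place to [n]. /ibokivutoumt/ → ibokivutount.
Rule 2 (intervocalic spirantization): /b/ is a stop between vowels /i/ and /o/, so it spirantizes to the fricative [v]. /k/ is a stop between vowels /o/ and /i/, so it spirantizes to the fricative [x]. /t/ is a stop between vowels /u/ and /o/, so it spirantizes to the fricative [s]. /ibokivutount/ → ivoxivusount.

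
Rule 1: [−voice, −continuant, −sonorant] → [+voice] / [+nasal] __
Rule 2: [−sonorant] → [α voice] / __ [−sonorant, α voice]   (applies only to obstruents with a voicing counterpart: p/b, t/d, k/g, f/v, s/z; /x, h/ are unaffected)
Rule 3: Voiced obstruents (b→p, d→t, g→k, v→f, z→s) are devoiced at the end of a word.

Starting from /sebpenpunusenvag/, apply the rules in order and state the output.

Rule 1 (post-nasal voicing): /p/ is a voiceless stop immediately after the nasal /n/, so it voices to [b]. /sebpenpunusenvag/ → sebpenbunusenvag.
Rule 2 (regressive voicing assimilation): /b/ precedes the voiceless obstruent /p/, so it devoices to [p] by assimilation. /sebpenbunusenvag/ → seppenbunusenvag.
Rule 3 (final devoicing): /g/ is a voiced obstruent in word-final position, so it devoices to [k]. /seppenbunusenvag/ → seppenbunusenvak.

seppenbunusenvak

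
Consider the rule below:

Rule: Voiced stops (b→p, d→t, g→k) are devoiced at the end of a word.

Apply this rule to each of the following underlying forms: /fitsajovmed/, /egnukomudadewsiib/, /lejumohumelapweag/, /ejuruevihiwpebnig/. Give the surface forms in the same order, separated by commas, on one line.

fitsajovmet, egnukomudadewsiip, lejumohumelapweak, ejuruevihiwpebnik

/fitsajovmed/: /d/ is a voiced stop in word-final position, so it devoices to [t]. → [fitsajovmet].
/egnukomudadewsiib/: /b/ is a voiced stop in word-final position, so it devoices to [p]. → [egnukomudadewsiip].
/lejumohumelapweag/: /g/ is a voiced stop in word-final position, so it devoices to [k]. → [lejumohumelapweak].
/ejuruevihiwpebnig/: /g/ is a voiced stop in word-final position, so it devoices to [k]. → [ejuruevihiwpebnik].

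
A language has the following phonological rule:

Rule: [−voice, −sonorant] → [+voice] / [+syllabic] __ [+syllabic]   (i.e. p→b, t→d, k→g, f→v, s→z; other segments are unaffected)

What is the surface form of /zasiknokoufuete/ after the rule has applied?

zaziknogouvuede

Scanning /zasiknokoufuete/: /s/ is a voiceless obstruent between vowels /a/ and /i/, so it voices to [z]; /k/ at position 5 is not in the conditioning environment; /k/ is a voiceless obstruent between vowels /o/ and /o/, so it voices to [g]; /f/ is a voiceless obstruent between vowels /u/ and /u/, so it voices to [v]; /t/ is a voiceless obstruent between vowels /e/ and /e/, so it voices to [d].
Result: [zaziknogouvuede].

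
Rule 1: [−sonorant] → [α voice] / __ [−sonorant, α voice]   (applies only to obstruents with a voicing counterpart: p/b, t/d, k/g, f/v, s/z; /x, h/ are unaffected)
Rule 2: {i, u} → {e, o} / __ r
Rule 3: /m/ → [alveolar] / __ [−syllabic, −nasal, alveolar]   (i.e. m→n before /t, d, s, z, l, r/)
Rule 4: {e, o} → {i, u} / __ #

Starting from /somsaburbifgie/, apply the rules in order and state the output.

Rule 1 (regressive voicing assimilation): /f/ precedes the voiced obstruent /g/, so it voices to [v] by assimilation. /somsaburbifgie/ → somsaburbivgie.
Rule 2 (pre-rhotic lowering): /u/ is a high vowel immediately before /r/, so it lowers to [o]. /somsaburbivgie/ → somsaborbivgie.
Rule 3 (nasal place assimilation): /m/ precedes the alveolar consonant /s/, so it assimilates in place to [n]. /somsaborbivgie/ → sonsaborbivgie.
Rule 4 (final vowel raising): /e/ is a mid vowel in word-final position, so it raises to [i]. /sonsaborbivgie/ → sonsaborbivgii.

sonsaborbivgii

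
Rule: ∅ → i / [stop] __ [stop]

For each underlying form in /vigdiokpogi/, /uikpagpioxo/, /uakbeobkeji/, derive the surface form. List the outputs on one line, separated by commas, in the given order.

vigidiokipogi, uikipagipioxo, uakibeobikeji

/vigdiokpogi/: /g/ and /d/ form a stop–stop cluster, so [i] is inserted between them. /k/ and /p/ form a stop–stop cluster, so [i] is inserted between them. → [vigidiokipogi].
/uikpagpioxo/: /k/ and /p/ form a stop–stop cluster, so [i] is inserted between them. /g/ and /p/ form a stop–stop cluster, so [i] is inserted between them. → [uikipagipioxo].
/uakbeobkeji/: /k/ and /b/ form a stop–stop cluster, so [i] is inserted between them. /b/ and /k/ form a stop–stop cluster, so [i] is inserted between them. → [uakibeobikeji].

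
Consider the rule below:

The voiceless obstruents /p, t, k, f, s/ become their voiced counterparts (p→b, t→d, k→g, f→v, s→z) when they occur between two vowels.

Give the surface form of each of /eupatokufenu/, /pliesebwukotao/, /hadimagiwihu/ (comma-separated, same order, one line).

/eupatokufenu/: /p/ is a voiceless obstruent between vowels /u/ and /a/, so it voices to [b]. /t/ is a voiceless obstruent between vowels /a/ and /o/, so it voices to [d]. /k/ is a voiceless obstruent between vowels /o/ and /u/, so it voices to [g]. /f/ is a voiceless obstruent between vowels /u/ and /e/, so it voices to [v]. → [eubadoguvenu].
/pliesebwukotao/: /s/ is a voiceless obstruent between vowels /e/ and /e/, so it voices to [z]. /k/ is a voiceless obstruent between vowels /u/ and /o/, so it voices to [g]. /t/ is a voiceless obstruent between vowels /o/ and /a/, so it voices to [d]. → [pliezebwugodao].
/hadimagiwihu/: the rule's environment is not met; surfaces unchanged as [hadimagiwihu].

eubadoguvenu, pliezebwugodao, hadimagiwihu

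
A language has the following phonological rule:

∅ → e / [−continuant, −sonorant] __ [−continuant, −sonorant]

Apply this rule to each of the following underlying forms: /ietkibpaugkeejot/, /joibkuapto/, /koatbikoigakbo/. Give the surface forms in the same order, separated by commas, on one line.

/ietkibpaugkeejot/: /t/ and /k/ form a stop–stop cluster, so [e] is inserted between them. /b/ and /p/ form a stop–stop cluster, so [e] is inserted between them. /g/ and /k/ form a stop–stop cluster, so [e] is inserted between them. → [ietekibepaugekeejot].
/joibkuapto/: /b/ and /k/ form a stop–stop cluster, so [e] is inserted between them. /p/ and /t/ form a stop–stop cluster, so [e] is inserted between them. → [joibekuapeto].
/koatbikoigakbo/: /t/ and /b/ form a stop–stop cluster, so [e] is inserted between them. /k/ and /b/ form a stop–stop cluster, so [e] is inserted between them. → [koatebikoigakebo].

ietekibepaugekeejot, joibekuapeto, koatebikoigakebo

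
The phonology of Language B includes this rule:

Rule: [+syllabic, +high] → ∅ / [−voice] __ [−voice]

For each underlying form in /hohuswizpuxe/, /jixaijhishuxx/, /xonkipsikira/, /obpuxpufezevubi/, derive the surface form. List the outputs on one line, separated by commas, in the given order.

hohswizpxe, jixaijhshxx, xonkpskira, obpxpfezevubi

/hohuswizpuxe/: /u/ is a high vowel flanked by voiceless consonants /h/ and /s/, so it deletes. /u/ is a high vowel flanked by voiceless consonants /p/ and /x/, so it deletes. → [hohswizpxe].
/jixaijhishuxx/: /i/ is a high vowel flanked by voiceless consonants /h/ and /s/, so it deletes. /u/ is a high vowel flanked by voiceless consonants /h/ and /x/, so it deletes. → [jixaijhshxx].
/xonkipsikira/: /i/ is a high vowel flanked by voiceless consonants /k/ and /p/, so it deletes. /i/ is a high vowel flanked by voiceless consonants /s/ and /k/, so it deletes. → [xonkpskira].
/obpuxpufezevubi/: /u/ is a high vowel flanked by voiceless consonants /p/ and /x/, so it deletes. /u/ is a high vowel flanked by voiceless consonants /p/ and /f/, so it deletes. → [obpxpfezevubi].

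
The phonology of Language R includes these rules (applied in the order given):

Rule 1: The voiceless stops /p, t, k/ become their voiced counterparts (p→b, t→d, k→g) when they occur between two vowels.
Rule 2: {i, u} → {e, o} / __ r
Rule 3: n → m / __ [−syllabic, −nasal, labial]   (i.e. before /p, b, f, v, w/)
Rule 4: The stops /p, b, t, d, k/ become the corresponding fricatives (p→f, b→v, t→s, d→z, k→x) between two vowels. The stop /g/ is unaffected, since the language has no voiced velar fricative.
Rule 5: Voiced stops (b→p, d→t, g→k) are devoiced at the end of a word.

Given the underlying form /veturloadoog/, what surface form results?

vezorloazook

Rule 1 (intervocalic voicing): /t/ is a voiceless stop between vowels /e/ and /u/, so it voices to [d]. /veturloadoog/ → vedurloadoog.
Rule 2 (pre-rhotic lowering): /u/ is a high vowel immediately before /r/, so it lowers to [o]. /vedurloadoog/ → vedorloadoog.
Rule 3 (nasal place assimilation): no segment meets the environment; /vedorloadoog/ is unchanged.
Rule 4 (intervocalic spirantization): /d/ is a stop between vowels /e/ and /o/, so it spirantizes to the fricative [z]. /d/ is a stop between vowels /a/ and /o/, so it spirantizes to the fricative [z]. /vedorloadoog/ → vezorloazoog.
Rule 5 (final devoicing): /g/ is a voiced stop in word-final position, so it devoices to [k]. /vezorloazoog/ → vezorloazook.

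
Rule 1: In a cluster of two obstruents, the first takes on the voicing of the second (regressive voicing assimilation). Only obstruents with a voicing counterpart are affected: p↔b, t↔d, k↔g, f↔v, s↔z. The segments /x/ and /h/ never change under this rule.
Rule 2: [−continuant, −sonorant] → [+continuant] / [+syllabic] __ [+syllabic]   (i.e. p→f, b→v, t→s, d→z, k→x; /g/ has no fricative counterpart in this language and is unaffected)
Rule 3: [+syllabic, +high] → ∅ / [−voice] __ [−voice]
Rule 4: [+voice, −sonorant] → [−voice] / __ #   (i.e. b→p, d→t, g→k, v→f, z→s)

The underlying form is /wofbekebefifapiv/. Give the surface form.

wovbexeveffafif

Rule 1 (regressive voicing assimilation): /f/ precedes the voiced obstruent /b/, so it voices to [v] by assimilation. /wofbekebefifapiv/ → wovbekebefifapiv.
Rule 2 (intervocalic spirantization): /k/ is a stop between vowels /e/ and /e/, so it spirantizes to the fricative [x]. /b/ is a stop between vowels /e/ and /e/, so it spirantizes to the fricative [v]. /p/ is a stop between vowels /a/ and /i/, so it spirantizes to the fricative [f]. /wovbekebefifapiv/ → wovbexevefifafiv.
Rule 3 (high vowel syncope): /i/ is a high vowel flanked by voiceless consonants /f/ and /f/, so it deletes. /wovbexevefifafiv/ → wovbexeveffafiv.
Rule 4 (final devoicing): /v/ is a voiced obstruent in word-final position, so it devoices to [f]. /wovbexeveffafiv/ → wovbexeveffafif.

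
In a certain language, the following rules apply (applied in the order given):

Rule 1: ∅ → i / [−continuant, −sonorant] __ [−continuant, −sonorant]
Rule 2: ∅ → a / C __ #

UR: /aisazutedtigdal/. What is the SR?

Rule 1 (stop-cluster i-epenthesis): /d/ and /t/ form a stop–stop cluster, so [i] is inserted between them. /g/ and /d/ form a stop–stop cluster, so [i] is inserted between them. /aisazutedtigdal/ → aisazuteditigidal.
Rule 2 (final a-epenthesis): the form ends in the consonant /l/, so [a] is inserted word-finally. /aisazuteditigidal/ → aisazuteditigidala.

aisazuteditigidala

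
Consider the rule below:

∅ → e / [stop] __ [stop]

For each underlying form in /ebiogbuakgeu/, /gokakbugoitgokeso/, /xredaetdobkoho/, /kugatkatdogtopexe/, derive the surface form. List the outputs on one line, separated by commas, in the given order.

/ebiogbuakgeu/: /g/ and /b/ form a stop–stop cluster, so [e] is inserted between them. /k/ and /g/ form a stop–stop cluster, so [e] is inserted between them. → [ebiogebuakegeu].
/gokakbugoitgokeso/: /k/ and /b/ form a stop–stop cluster, so [e] is inserted between them. /t/ and /g/ form a stop–stop cluster, so [e] is inserted between them. → [gokakebugoitegokeso].
/xredaetdobkoho/: /t/ and /d/ form a stop–stop cluster, so [e] is inserted between them. /b/ and /k/ form a stop–stop cluster, so [e] is inserted between them. → [xredaetedobekoho].
/kugatkatdogtopexe/: /t/ and /k/ form a stop–stop cluster, so [e] is inserted between them. /t/ and /d/ form a stop–stop cluster, so [e] is inserted between them. /g/ and /t/ form a stop–stop cluster, so [e] is inserted between them. → [kugatekatedogetopexe].

ebiogebuakegeu, gokakebugoitegokeso, xredaetedobekoho, kugatekatedogetopexe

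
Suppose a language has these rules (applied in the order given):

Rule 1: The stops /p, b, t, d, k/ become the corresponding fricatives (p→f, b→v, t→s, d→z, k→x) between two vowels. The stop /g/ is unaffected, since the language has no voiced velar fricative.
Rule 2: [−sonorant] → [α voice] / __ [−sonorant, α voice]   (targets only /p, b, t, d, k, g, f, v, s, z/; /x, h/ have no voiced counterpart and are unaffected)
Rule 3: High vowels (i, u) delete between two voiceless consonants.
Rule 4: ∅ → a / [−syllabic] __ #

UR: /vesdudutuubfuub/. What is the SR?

vezduzusuupfuuba

Rule 1 (intervocalic spirantization): /d/ is a stop between vowels /u/ and /u/, so it spirantizes to the fricative [z]. /t/ is a stop between vowels /u/ and /u/, so it spirantizes to the fricative [s]. /vesdudutuubfuub/ → vesduzusuubfuub.
Rule 2 (regressive voicing assimilation): /s/ precedes the voiced obstruent /d/, so it voices to [z] by assimilation. /b/ precedes the voiceless obstruent /f/, so it devoices to [p] by assimilation. /vesduzusuubfuub/ → vezduzusuupfuub.
Rule 3 (high vowel syncope): no segment meets the environment; /vezduzusuupfuub/ is unchanged.
Rule 4 (final a-epenthesis): the form ends in the consonant /b/, so [a] is inserted word-finally. /vezduzusuupfuub/ → vezduzusuupfuuba.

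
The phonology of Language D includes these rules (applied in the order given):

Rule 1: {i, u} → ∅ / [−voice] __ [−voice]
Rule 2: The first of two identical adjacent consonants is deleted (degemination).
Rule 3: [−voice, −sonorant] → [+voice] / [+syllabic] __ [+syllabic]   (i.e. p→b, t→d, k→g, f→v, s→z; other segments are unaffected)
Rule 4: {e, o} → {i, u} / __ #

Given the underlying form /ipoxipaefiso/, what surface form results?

iboxpaefsu

Rule 1 (high vowel syncope): /i/ is a high vowel flanked by voiceless consonants /x/ and /p/, so it deletes. /i/ is a high vowel flanked by voiceless consonants /f/ and /s/, so it deletes. /ipoxipaefiso/ → ipoxpaefso.
Rule 2 (degemination): no segment meets the environment; /ipoxpaefso/ is unchanged.
Rule 3 (intervocalic voicing): /p/ is a voiceless obstruent between vowels /i/ and /o/, so it voices to [b]. /ipoxpaefso/ → iboxpaefso.
Rule 4 (final vowel raising): /o/ is a mid vowel in word-final position, so it raises to [u]. /iboxpaefso/ → iboxpaefsu.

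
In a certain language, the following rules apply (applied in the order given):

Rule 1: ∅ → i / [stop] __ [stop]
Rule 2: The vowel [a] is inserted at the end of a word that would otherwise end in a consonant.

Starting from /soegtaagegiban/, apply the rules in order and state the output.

Rule 1 (stop-cluster i-epenthesis): /g/ and /t/ form a stop–stop cluster, so [i] is inserted between them. /soegtaagegiban/ → soegitaagegiban.
Rule 2 (final a-epenthesis): the form ends in the consonant /n/, so [a] is inserted word-finally. /soegitaagegiban/ → soegitaagegibana.

soegitaagegibana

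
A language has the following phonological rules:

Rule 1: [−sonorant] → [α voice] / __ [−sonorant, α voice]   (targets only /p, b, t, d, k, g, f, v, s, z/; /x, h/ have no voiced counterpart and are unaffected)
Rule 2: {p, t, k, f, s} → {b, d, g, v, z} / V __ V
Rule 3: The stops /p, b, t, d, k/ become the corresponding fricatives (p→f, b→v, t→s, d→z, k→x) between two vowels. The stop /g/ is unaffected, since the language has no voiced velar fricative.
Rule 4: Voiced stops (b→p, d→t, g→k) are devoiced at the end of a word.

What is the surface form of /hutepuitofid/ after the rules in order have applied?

huzevuizovit

Rule 1 (regressive voicing assimilation): no segment meets the environment; /hutepuitofid/ is unchanged.
Rule 2 (intervocalic voicing): /t/ is a voiceless obstruent between vowels /u/ and /e/, so it voices to [d]. /p/ is a voiceless obstruent between vowels /e/ and /u/, so it voices to [b]. /t/ is a voiceless obstruent between vowels /i/ and /o/, so it voices to [d]. /f/ is a voiceless obstruent between vowels /o/ and /i/, so it voices to [v]. /hutepuitofid/ → hudebuidovid.
Rule 3 (intervocalic spirantization): /d/ is a stop between vowels /u/ and /e/, so it spirantizes to the fricative [z]. /b/ is a stop between vowels /e/ and /u/, so it spirantizes to the fricative [v]. /d/ is a stop between vowels /i/ and /o/, so it spirantizes to the fricative [z]. /hudebuidovid/ → huzevuizovid.
Rule 4 (final devoicing): /d/ is a voiced stop in word-final position, so it devoices to [t]. /huzevuizovid/ → huzevuizovit.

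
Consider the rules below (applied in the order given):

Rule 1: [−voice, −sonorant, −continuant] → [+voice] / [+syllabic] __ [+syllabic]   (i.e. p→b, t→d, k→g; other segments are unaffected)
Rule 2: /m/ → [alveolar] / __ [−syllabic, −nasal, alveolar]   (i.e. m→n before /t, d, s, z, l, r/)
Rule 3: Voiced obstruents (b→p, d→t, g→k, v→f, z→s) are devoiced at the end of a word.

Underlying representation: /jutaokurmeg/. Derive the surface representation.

judaogurmek

Rule 1 (intervocalic voicing): /t/ is a voiceless stop between vowels /u/ and /a/, so it voices to [d]. /k/ is a voiceless stop between vowels /o/ and /u/, so it voices to [g]. /jutaokurmeg/ → judaogurmeg.
Rule 2 (nasal place assimilation): no segment meets the environment; /judaogurmeg/ is unchanged.
Rule 3 (final devoicing): /g/ is a voiced obstruent in word-final position, so it devoices to [k]. /judaogurmeg/ → judaogurmek.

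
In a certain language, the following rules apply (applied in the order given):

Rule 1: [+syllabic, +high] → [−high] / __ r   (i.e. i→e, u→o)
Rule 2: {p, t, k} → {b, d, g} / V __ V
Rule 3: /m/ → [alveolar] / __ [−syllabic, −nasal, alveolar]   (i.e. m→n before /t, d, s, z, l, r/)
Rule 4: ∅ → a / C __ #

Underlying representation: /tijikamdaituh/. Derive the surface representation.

tijigandaiduha

Rule 1 (pre-rhotic lowering): no segment meets the environment; /tijikamdaituh/ is unchanged.
Rule 2 (intervocalic voicing): /k/ is a voiceless stop between vowels /i/ and /a/, so it voices to [g]. /t/ is a voiceless stop between vowels /i/ and /u/, so it voices to [d]. /tijikamdaituh/ → tijigamdaiduh.
Rule 3 (nasal place assimilation): /m/ precedes the alveolar consonant /d/, so it assimilates in place to [n]. /tijigamdaiduh/ → tijigandaiduh.
Rule 4 (final a-epenthesis): the form ends in the consonant /h/, so [a] is inserted word-finally. /tijigandaiduh/ → tijigandaiduha.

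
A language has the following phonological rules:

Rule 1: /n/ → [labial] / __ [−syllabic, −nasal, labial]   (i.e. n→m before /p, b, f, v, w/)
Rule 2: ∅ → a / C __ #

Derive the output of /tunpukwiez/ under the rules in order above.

tumpukwieza

Rule 1 (nasal place assimilation): /n/ precedes the labial consonant /p/, so it assimilates in place to [m]. /tunpukwiez/ → tumpukwiez.
Rule 2 (final a-epenthesis): the form ends in the consonant /z/, so [a] is inserted word-finally. /tumpukwiez/ → tumpukwieza.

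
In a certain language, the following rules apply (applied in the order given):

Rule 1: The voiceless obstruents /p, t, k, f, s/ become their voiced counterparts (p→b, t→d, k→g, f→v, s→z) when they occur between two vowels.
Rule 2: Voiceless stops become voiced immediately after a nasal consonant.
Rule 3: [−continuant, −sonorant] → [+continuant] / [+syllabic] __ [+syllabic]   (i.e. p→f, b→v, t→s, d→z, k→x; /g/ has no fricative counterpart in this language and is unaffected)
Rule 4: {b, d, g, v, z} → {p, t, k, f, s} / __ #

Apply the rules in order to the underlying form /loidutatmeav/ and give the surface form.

loizuzatmeaf

Rule 1 (intervocalic voicing): /t/ is a voiceless obstruent between vowels /u/ and /a/, so it voices to [d]. /loidutatmeav/ → loidudatmeav.
Rule 2 (post-nasal voicing): no segment meets the environment; /loidudatmeav/ is unchanged.
Rule 3 (intervocalic spirantization): /d/ is a stop between vowels /i/ and /u/, so it spirantizes to the fricative [z]. /d/ is a stop between vowels /u/ and /a/, so it spirantizes to the fricative [z]. /loidudatmeav/ → loizuzatmeav.
Rule 4 (final devoicing): /v/ is a voiced obstruent in word-final position, so it devoices to [f]. /loizuzatmeav/ → loizuzatmeaf.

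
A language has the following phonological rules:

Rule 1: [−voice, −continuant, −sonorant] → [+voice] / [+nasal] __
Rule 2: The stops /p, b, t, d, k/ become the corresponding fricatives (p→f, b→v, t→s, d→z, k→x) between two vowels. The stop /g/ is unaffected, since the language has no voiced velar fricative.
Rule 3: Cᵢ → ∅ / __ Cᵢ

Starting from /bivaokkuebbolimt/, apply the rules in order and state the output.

Rule 1 (post-nasal voicing): /t/ is a voiceless stop immediately after the nasal /m/, so it voices to [d]. /bivaokkuebbolimt/ → bivaokkuebbolimd.
Rule 2 (intervocalic spirantization): no segment meets the environment; /bivaokkuebbolimd/ is unchanged.
Rule 3 (degemination): /kk/ is a geminate; the first /k/ deletes. /bb/ is a geminate; the first /b/ deletes. /bivaokkuebbolimd/ → bivaokuebolimd.

bivaokuebolimd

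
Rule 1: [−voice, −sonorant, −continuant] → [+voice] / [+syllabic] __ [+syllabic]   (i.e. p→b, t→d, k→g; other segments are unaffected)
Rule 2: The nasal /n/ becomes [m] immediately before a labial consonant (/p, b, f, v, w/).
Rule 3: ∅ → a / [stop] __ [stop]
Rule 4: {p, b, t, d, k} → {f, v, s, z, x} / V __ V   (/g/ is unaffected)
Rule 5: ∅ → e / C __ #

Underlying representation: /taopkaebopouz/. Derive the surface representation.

taofaxaevovouze

Rule 1 (intervocalic voicing): /p/ is a voiceless stop between vowels /o/ and /o/, so it voices to [b]. /taopkaebopouz/ → taopkaebobouz.
Rule 2 (nasal place assimilation): no segment meets the environment; /taopkaebobouz/ is unchanged.
Rule 3 (stop-cluster a-epenthesis): /p/ and /k/ form a stop–stop cluster, so [a] is inserted between them. /taopkaebobouz/ → taopakaebobouz.
Rule 4 (intervocalic spirantization): /p/ is a stop between vowels /o/ and /a/, so it spirantizes to the fricative [f]. /k/ is a stop between vowels /a/ and /a/, so it spirantizes to the fricative [x]. /b/ is a stop between vowels /e/ and /o/, so it spirantizes to the fricative [v]. /b/ is a stop between vowels /o/ and /o/, so it spirantizes to the fricative [v]. /taopakaebobouz/ → taofaxaevovouz.
Rule 5 (final e-epenthesis): the form ends in the consonant /z/, so [e] is inserted word-finally. /taofaxaevovouz/ → taofaxaevovouze.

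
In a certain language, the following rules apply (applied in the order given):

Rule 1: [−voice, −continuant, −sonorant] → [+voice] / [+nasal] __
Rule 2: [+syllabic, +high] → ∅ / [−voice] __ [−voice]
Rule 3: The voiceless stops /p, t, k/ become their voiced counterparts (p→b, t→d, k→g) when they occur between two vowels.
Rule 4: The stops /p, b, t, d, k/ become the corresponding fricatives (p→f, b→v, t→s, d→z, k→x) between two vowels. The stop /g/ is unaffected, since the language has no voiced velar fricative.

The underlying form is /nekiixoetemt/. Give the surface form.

Rule 1 (post-nasal voicing): /t/ is a voiceless stop immediately after the nasal /m/, so it voices to [d]. /nekiixoetemt/ → nekiixoetemd.
Rule 2 (high vowel syncope): no segment meets the environment; /nekiixoetemd/ is unchanged.
Rule 3 (intervocalic voicing): /k/ is a voiceless stop between vowels /e/ and /i/, so it voices to [g]. /t/ is a voiceless stop between vowels /e/ and /e/, so it voices to [d]. /nekiixoetemd/ → negiixoedemd.
Rule 4 (intervocalic spirantization): /d/ is a stop between vowels /e/ and /e/, so it spirantizes to the fricative [z]. /negiixoedemd/ → negiixoezemd.

negiixoezemd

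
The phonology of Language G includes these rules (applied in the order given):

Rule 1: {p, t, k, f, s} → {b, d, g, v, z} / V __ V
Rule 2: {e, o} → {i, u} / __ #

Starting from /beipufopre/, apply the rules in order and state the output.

beibuvopri

Rule 1 (intervocalic voicing): /p/ is a voiceless obstruent between vowels /i/ and /u/, so it voices to [b]. /f/ is a voiceless obstruent between vowels /u/ and /o/, so it voices to [v]. /beipufopre/ → beibuvopre.
Rule 2 (final vowel raising): /e/ is a mid vowel in word-final position, so it raises to [i]. /beibuvopre/ → beibuvopri.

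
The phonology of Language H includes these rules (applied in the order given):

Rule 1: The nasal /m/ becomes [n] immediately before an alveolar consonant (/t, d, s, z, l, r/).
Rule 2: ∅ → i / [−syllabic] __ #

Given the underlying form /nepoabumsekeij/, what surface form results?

Rule 1 (nasal place assimilation): /m/ precedes the alveolar consonant /s/, so it assimilates in place to [n]. /nepoabumsekeij/ → nepoabunsekeij.
Rule 2 (final i-epenthesis): the form ends in the consonant /j/, so [i] is inserted word-finally. /nepoabunsekeij/ → nepoabunsekeiji.

nepoabunsekeiji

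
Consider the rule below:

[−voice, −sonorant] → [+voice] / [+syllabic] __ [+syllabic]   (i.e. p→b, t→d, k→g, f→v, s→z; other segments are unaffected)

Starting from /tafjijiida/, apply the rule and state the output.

No segment of /tafjijiida/ meets the structural description of the rule, so the form surfaces unchanged.

tafjijiida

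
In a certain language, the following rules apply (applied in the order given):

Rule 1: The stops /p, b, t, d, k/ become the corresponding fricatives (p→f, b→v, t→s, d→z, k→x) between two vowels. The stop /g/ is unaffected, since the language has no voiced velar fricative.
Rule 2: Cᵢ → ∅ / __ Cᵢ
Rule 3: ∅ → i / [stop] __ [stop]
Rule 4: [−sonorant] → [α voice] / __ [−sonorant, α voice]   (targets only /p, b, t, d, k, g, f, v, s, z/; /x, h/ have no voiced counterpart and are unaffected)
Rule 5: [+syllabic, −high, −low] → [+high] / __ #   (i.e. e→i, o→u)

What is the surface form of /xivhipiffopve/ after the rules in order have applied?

Rule 1 (intervocalic spirantization): /p/ is a stop between vowels /i/ and /i/, so it spirantizes to the fricative [f]. /xivhipiffopve/ → xivhififfopve.
Rule 2 (degemination): /ff/ is a geminate; the first /f/ deletes. /xivhififfopve/ → xivhififopve.
Rule 3 (stop-cluster i-epenthesis): no segment meets the environment; /xivhififopve/ is unchanged.
Rule 4 (regressive voicing assimilation): /v/ precedes the voiceless obstruent /h/, so it devoices to [f] by assimilation. /p/ precedes the voiced obstruent /v/, so it voices to [b] by assimilation. /xivhififopve/ → xifhififobve.
Rule 5 (final vowel raising): /e/ is a mid vowel in word-final position, so it raises to [i]. /xifhififobve/ → xifhififobvi.

xifhififobvi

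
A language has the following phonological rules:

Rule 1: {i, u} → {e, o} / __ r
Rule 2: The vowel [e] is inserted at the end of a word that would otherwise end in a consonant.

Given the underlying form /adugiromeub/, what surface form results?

Rule 1 (pre-rhotic lowering): /i/ is a high vowel immediately before /r/, so it lowers to [e]. /adugiromeub/ → adugeromeub.
Rule 2 (final e-epenthesis): the form ends in the consonant /b/, so [e] is inserted word-finally. /adugeromeub/ → adugeromeube.

adugeromeube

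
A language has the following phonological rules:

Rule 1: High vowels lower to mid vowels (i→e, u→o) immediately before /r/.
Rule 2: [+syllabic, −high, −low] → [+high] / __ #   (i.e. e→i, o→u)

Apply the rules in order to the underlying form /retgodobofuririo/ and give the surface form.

Rule 1 (pre-rhotic lowering): /u/ is a high vowel immediately before /r/, so it lowers to [o]. /i/ is a high vowel immediately before /r/, so it lowers to [e]. /retgodobofuririo/ → retgodoboforerio.
Rule 2 (final vowel raising): /o/ is a mid vowel in word-final position, so it raises to [u]. /retgodoboforerio/ → retgodoboforeriu.

retgodoboforeriu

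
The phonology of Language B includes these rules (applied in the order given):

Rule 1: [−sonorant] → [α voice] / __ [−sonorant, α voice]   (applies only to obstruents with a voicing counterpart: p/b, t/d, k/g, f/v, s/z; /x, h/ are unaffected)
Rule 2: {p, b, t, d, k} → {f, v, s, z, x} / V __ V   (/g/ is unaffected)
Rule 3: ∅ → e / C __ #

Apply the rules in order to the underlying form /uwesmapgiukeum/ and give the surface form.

uwesmabgiuxeume

Rule 1 (regressive voicing assimilation): /p/ precedes the voiced obstruent /g/, so it voices to [b] by assimilation. /uwesmapgiukeum/ → uwesmabgiukeum.
Rule 2 (intervocalic spirantization): /k/ is a stop between vowels /u/ and /e/, so it spirantizes to the fricative [x]. /uwesmabgiukeum/ → uwesmabgiuxeum.
Rule 3 (final e-epenthesis): the form ends in the consonant /m/, so [e] is inserted word-finally. /uwesmabgiuxeum/ → uwesmabgiuxeume.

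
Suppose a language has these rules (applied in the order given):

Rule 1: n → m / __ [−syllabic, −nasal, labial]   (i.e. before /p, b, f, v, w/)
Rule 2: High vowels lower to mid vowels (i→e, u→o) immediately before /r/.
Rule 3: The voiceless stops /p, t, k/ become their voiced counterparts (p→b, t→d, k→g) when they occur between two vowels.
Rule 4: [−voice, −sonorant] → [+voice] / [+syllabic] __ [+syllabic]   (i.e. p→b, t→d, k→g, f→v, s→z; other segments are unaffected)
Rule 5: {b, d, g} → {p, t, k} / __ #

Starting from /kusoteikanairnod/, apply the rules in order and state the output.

Rule 1 (nasal place assimilation): no segment meets the environment; /kusoteikanairnod/ is unchanged.
Rule 2 (pre-rhotic lowering): /i/ is a high vowel immediately before /r/, so it lowers to [e]. /kusoteikanairnod/ → kusoteikanaernod.
Rule 3 (intervocalic voicing): /t/ is a voiceless stop between vowels /o/ and /e/, so it voices to [d]. /k/ is a voiceless stop between vowels /i/ and /a/, so it voices to [g]. /kusoteikanaernod/ → kusodeiganaernod.
Rule 4 (intervocalic voicing): /s/ is a voiceless obstruent between vowels /u/ and /o/, so it voices to [z]. /kusodeiganaernod/ → kuzodeiganaernod.
Rule 5 (final devoicing): /d/ is a voiced stop in word-final position, so it devoices to [t]. /kuzodeiganaernod/ → kuzodeiganaernot.

kuzodeiganaernot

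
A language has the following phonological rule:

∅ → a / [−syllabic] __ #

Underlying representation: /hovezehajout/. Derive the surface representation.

hovezehajouta

the form ends in the consonant /t/, so [a] is inserted word-finally.
Surface form: [hovezehajouta].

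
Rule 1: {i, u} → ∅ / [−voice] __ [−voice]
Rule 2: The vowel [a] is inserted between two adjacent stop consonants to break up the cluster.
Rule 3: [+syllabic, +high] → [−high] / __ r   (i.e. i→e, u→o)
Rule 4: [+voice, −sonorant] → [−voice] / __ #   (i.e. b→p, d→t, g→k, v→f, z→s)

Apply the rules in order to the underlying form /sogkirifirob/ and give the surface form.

Rule 1 (high vowel syncope): no segment meets the environment; /sogkirifirob/ is unchanged.
Rule 2 (stop-cluster a-epenthesis): /g/ and /k/ form a stop–stop cluster, so [a] is inserted between them. /sogkirifirob/ → sogakirifirob.
Rule 3 (pre-rhotic lowering): /i/ is a high vowel immediately before /r/, so it lowers to [e]. /i/ is a high vowel immediately before /r/, so it lowers to [e]. /sogakirifirob/ → sogakeriferob.
Rule 4 (final devoicing): /b/ is a voiced obstruent in word-final position, so it devoices to [p]. /sogakeriferob/ → sogakeriferop.

sogakeriferop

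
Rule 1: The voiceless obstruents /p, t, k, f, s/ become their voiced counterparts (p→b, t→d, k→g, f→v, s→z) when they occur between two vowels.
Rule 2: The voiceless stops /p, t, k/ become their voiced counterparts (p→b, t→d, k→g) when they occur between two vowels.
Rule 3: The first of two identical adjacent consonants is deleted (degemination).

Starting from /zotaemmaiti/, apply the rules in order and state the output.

Rule 1 (intervocalic voicing): /t/ is a voiceless obstruent between vowels /o/ and /a/, so it voices to [d]. /t/ is a voiceless obstruent between vowels /i/ and /i/, so it voices to [d]. /zotaemmaiti/ → zodaemmaidi.
Rule 2 (intervocalic voicing): no segment meets the environment; /zodaemmaidi/ is unchanged.
Rule 3 (degemination): /mm/ is a geminate; the first /m/ deletes. /zodaemmaidi/ → zodaemaidi.

zodaemaidi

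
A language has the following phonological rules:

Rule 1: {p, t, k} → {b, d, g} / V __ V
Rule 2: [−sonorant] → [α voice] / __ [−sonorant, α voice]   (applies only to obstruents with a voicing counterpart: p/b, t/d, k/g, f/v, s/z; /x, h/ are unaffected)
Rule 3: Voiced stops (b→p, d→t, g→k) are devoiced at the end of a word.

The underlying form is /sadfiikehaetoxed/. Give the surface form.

Rule 1 (intervocalic voicing): /k/ is a voiceless stop between vowels /i/ and /e/, so it voices to [g]. /t/ is a voiceless stop between vowels /e/ and /o/, so it voices to [d]. /sadfiikehaetoxed/ → sadfiigehaedoxed.
Rule 2 (regressive voicing assimilation): /d/ precedes the voiceless obstruent /f/, so it devoices to [t] by assimilation. /sadfiigehaedoxed/ → satfiigehaedoxed.
Rule 3 (final devoicing): /d/ is a voiced stop in word-final position, so it devoices to [t]. /satfiigehaedoxed/ → satfiigehaedoxet.

satfiigehaedoxet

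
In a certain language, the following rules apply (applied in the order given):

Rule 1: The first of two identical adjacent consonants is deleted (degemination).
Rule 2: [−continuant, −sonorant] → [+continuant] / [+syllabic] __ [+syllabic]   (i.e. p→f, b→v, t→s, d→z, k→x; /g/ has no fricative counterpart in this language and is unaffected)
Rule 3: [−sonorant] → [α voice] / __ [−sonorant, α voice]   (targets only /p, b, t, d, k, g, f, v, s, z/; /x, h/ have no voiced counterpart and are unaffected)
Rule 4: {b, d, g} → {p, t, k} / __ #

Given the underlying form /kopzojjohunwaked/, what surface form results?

Rule 1 (degemination): /jj/ is a geminate; the first /j/ deletes. /kopzojjohunwaked/ → kopzojohunwaked.
Rule 2 (intervocalic spirantization): /k/ is a stop between vowels /a/ and /e/, so it spirantizes to the fricative [x]. /kopzojohunwaked/ → kopzojohunwaxed.
Rule 3 (regressive voicing assimilation): /p/ precedes the voiced obstruent /z/, so it voices to [b] by assimilation. /kopzojohunwaxed/ → kobzojohunwaxed.
Rule 4 (final devoicing): /d/ is a voiced stop in word-final position, so it devoices to [t]. /kobzojohunwaxed/ → kobzojohunwaxet.

kobzojohunwaxet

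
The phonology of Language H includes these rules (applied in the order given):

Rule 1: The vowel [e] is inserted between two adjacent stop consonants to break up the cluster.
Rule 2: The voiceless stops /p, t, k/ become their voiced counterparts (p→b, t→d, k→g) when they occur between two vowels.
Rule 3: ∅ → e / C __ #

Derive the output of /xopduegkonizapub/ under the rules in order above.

Rule 1 (stop-cluster e-epenthesis): /p/ and /d/ form a stop–stop cluster, so [e] is inserted between them. /g/ and /k/ form a stop–stop cluster, so [e] is inserted between them. /xopduegkonizapub/ → xopeduegekonizapub.
Rule 2 (intervocalic voicing): /p/ is a voiceless stop between vowels /o/ and /e/, so it voices to [b]. /k/ is a voiceless stop between vowels /e/ and /o/, so it voices to [g]. /p/ is a voiceless stop between vowels /a/ and /u/, so it voices to [b]. /xopeduegekonizapub/ → xobeduegegonizabub.
Rule 3 (final e-epenthesis): the form ends in the consonant /b/, so [e] is inserted word-finally. /xobeduegegonizabub/ → xobeduegegonizabube.

xobeduegegonizabube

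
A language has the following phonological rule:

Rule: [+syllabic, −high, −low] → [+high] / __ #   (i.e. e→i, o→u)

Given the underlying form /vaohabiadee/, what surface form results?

vaohabiadei

Scanning /vaohabiadee/: /o/ at position 3 is not in the conditioning environment; /e/ at position 10 is not in the conditioning environment; /e/ is a mid vowel in word-final position, so it raises to [i].
Result: [vaohabiadei].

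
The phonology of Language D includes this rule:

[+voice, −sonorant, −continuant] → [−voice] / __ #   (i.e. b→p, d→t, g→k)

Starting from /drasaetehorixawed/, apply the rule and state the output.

drasaetehorixawet

/d/ is a voiced stop in word-final position, so it devoices to [t].
The other instance of /d/ does not occur in the required environment and remains unchanged.
Surface form: [drasaetehorixawet].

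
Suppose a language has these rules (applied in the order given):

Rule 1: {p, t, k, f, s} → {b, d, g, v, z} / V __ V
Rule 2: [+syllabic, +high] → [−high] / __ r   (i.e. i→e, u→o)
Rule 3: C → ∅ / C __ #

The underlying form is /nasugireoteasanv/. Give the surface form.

Rule 1 (intervocalic voicing): /s/ is a voiceless obstruent between vowels /a/ and /u/, so it voices to [z]. /t/ is a voiceless obstruent between vowels /o/ and /e/, so it voices to [d]. /s/ is a voiceless obstruent between vowels /a/ and /a/, so it voices to [z]. /nasugireoteasanv/ → nazugireodeazanv.
Rule 2 (pre-rhotic lowering): /i/ is a high vowel immediately before /r/, so it lowers to [e]. /nazugireodeazanv/ → nazugereodeazanv.
Rule 3 (final cluster simplification): /v/ is the second consonant of a word-final cluster /nv/, so it deletes. /nazugereodeazanv/ → nazugereodeazan.

nazugereodeazan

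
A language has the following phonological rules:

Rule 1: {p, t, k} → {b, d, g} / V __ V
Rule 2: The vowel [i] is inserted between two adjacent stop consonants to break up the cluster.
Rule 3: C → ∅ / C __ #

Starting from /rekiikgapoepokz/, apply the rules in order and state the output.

regiikigaboebok

Rule 1 (intervocalic voicing): /k/ is a voiceless stop between vowels /e/ and /i/, so it voices to [g]. /p/ is a voiceless stop between vowels /a/ and /o/, so it voices to [b]. /p/ is a voiceless stop between vowels /e/ and /o/, so it voices to [b]. /rekiikgapoepokz/ → regiikgaboebokz.
Rule 2 (stop-cluster i-epenthesis): /k/ and /g/ form a stop–stop cluster, so [i] is inserted between them. /regiikgaboebokz/ → regiikigaboebokz.
Rule 3 (final cluster simplification): /z/ is the second consonant of a word-final cluster /kz/, so it deletes. /regiikigaboebokz/ → regiikigaboebok.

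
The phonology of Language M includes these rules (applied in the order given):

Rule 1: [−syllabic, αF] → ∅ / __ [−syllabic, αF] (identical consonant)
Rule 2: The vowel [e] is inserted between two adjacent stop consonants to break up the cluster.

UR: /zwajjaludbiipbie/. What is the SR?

zwajaludebiipebie

Rule 1 (degemination): /jj/ is a geminate; the first /j/ deletes. /zwajjaludbiipbie/ → zwajaludbiipbie.
Rule 2 (stop-cluster e-epenthesis): /d/ and /b/ form a stop–stop cluster, so [e] is inserted between them. /p/ and /b/ form a stop–stop cluster, so [e] is inserted between them. /zwajaludbiipbie/ → zwajaludebiipebie.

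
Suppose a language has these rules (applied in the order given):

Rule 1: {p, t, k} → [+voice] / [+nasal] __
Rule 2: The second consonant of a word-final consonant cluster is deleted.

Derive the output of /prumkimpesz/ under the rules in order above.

Rule 1 (post-nasal voicing): /k/ is a voiceless stop immediately after the nasal /m/, so it voices to [g]. /p/ is a voiceless stop immediately after the nasal /m/, so it voices to [b]. /prumkimpesz/ → prumgimbesz.
Rule 2 (final cluster simplification): /z/ is the second consonant of a word-final cluster /sz/, so it deletes. /prumgimbesz/ → prumgimbes.

prumgimbes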